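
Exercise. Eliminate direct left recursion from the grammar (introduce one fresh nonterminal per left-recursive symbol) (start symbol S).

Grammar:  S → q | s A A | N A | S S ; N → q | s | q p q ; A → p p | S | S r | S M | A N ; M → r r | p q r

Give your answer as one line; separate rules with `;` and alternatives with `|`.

S → q S' | s A A S' | N A S'; N → q | s | q p q; A → p p A' | S A' | S r A' | S M A'; M → r r | p q r; S' → S S' | ε; A' → N A' | ε

S, A are directly left-recursive.
For S: α = {S}, β = {q, s A A, N A}. Rewrite as S → β S' and S' → α S' | ε.
For A: α = {N}, β = {p p, S, S r, S M}. Rewrite as A → β A' and A' → α A' | ε.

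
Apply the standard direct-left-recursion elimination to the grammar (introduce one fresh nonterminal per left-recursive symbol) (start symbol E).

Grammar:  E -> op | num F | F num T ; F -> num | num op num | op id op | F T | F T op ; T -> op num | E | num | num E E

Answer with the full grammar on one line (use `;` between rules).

F is directly left-recursive.
For F: α = {T, T op}, β = {num, num op num, op id op}. Rewrite as F → β F' and F' → α F' | ε.

E -> op | num F | F num T; F -> num F' | num op num F' | op id op F'; T -> op num | E | num | num E E; F' -> T F' | T op F' | epsilon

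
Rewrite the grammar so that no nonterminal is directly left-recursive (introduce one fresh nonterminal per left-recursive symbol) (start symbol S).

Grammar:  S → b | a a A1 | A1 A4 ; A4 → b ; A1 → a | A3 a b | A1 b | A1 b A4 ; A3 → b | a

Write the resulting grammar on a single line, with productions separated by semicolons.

S → b | a a A1 | A1 A4; A4 → b; A1 → a A1' | A3 a b A1'; A3 → b | a; A1' → b A1' | b A4 A1' | ε

A1 is directly left-recursive.
For A1: α = {b, b A4}, β = {a, A3 a b}. Rewrite as A1 → β A1' and A1' → α A1' | ε.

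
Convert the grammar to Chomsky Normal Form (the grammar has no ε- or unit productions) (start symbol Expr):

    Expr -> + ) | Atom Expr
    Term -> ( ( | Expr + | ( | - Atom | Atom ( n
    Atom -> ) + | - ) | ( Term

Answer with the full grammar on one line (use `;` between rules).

Expr -> X1 X2 | Atom Expr; Term -> X3 X3 | Expr X1 | ( | X4 Atom | Atom Y1; Atom -> X2 X1 | X4 X2 | X3 Term; X1 -> +; X2 -> ); X3 -> (; X4 -> -; X5 -> n; Y1 -> X3 X5

Introduce a nonterminal for each terminal appearing in a rule of length ≥ 2: X1 → +, X2 → ), X3 → (, X4 → -, X5 → n.
Binarize each right-hand side of length ≥ 3 by chaining fresh nonterminals (Y1, Y2, …): affected rules were Term → Atom X3 X5.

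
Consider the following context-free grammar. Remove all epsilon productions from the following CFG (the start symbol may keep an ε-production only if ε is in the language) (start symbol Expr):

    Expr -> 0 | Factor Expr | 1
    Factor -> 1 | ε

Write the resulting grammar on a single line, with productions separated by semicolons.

Nullable set = {Factor}.
ε ∉ L(G), so no ε-production is kept.

Expr -> 0 | Factor Expr | 1; Factor -> 1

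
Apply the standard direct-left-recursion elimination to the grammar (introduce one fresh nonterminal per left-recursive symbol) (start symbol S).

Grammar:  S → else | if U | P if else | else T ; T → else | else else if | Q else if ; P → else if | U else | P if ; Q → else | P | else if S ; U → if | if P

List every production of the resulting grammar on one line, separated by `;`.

S → else | if U | P if else | else T; T → else | else else if | Q else if; P → else if P' | U else P'; Q → else | P | else if S; U → if | if P; P' → if P' | eps

Left recursion appears on P.
For P: α = {if}, β = {else if, U else}. Rewrite as P → β P' and P' → α P' | ε.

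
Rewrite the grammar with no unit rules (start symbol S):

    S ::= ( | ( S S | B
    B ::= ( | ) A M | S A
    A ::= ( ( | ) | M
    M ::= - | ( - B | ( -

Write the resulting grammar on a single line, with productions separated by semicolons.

S ::= ( | ) A M | S A | ( S S; B ::= ( | ) A M | S A; A ::= ( ( | ) | - | ( - B | ( -; M ::= - | ( - B | ( -

Unit pairs: A ⇒* {M}; S ⇒* {B}.
For every A with A ⇒* B via unit rules, add B's non-unit alternatives to A; then delete every rule of the form X → Y.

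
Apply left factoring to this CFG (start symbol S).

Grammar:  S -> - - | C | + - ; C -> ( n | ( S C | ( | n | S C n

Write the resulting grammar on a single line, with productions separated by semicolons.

C has alternatives sharing prefix '(': factor to C → ( C' with C' → n | S C | ε.

S -> - - | C | + -; C -> n | S C n | ( C'; C' -> n | S C | epsilon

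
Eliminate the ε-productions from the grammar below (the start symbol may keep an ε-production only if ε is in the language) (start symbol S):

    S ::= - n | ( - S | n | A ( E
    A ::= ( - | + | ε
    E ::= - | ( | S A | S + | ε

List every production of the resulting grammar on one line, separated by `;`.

Nullable nonterminals: {A, E}.
ε ∉ L(G), so no ε-production is kept.
Expand every rule over subsets of its nullable positions: S → A ( E gives A ( E | A ( | ( E | (. E → S A gives S A | S.

S ::= - n | ( - S | n | A ( E | A ( | ( E | (; A ::= ( - | +; E ::= - | ( | S A | S | S +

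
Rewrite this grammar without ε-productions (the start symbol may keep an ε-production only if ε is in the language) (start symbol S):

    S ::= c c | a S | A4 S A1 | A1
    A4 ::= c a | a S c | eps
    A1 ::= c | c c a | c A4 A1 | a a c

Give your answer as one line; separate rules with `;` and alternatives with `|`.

Nullable set = {A4}.
ε ∉ L(G), so no ε-production is kept.
Add the nullable-subset variants: S → A4 S A1 gives A4 S A1 | S A1. A1 → c A4 A1 gives c A4 A1 | c A1.

S ::= c c | a S | A4 S A1 | S A1 | A1; A4 ::= c a | a S c; A1 ::= c | c c a | c A4 A1 | c A1 | a a c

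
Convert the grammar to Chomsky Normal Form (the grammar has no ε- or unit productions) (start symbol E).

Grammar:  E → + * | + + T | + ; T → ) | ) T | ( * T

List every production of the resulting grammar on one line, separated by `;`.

Introduce a nonterminal for each terminal appearing in a rule of length ≥ 2: X1 → +, X2 → *, X3 → ), X4 → (.
Binarize each right-hand side of length ≥ 3 by chaining fresh nonterminals (Y1, Y2, …): affected rules were E → X1 X1 T; T → X4 X2 T.

E → X1 X2 | X1 Y1 | +; T → ) | X3 T | X4 Y2; X1 → +; X2 → *; X3 → ); X4 → (; Y1 → X1 T; Y2 → X2 T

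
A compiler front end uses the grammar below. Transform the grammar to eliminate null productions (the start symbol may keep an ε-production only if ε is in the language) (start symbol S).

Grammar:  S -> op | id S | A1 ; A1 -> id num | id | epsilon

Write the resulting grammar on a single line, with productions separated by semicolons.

The nullable symbols are {A1, S}.
ε ∈ L(G) since S is nullable, so keep S → ε.
For each production, add variants omitting each subset of nullable occurrences: S → id S gives id S | id.

S -> op | id S | id | A1 | epsilon; A1 -> id num | id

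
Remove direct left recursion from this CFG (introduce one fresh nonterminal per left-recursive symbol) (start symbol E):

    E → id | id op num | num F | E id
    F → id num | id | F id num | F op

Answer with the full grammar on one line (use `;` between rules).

E → id E' | id op num E' | num F E'; F → id num F' | id F'; E' → id E' | eps; F' → id num F' | op F' | eps

Directly left-recursive nonterminals: E, F.
For E: α = {id}, β = {id, id op num, num F}. Rewrite as E → β E' and E' → α E' | ε.
For F: α = {id num, op}, β = {id num, id}. Rewrite as F → β F' and F' → α F' | ε.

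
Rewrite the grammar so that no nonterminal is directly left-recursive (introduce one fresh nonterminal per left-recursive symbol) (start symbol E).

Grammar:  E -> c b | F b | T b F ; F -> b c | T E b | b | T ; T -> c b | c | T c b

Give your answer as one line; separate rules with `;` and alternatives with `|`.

Left recursion appears on T.
For T: α = {c b}, β = {c b, c}. Rewrite as T → β T' and T' → α T' | ε.

E -> c b | F b | T b F; F -> b c | T E b | b | T; T -> c b T' | c T'; T' -> c b T' | ε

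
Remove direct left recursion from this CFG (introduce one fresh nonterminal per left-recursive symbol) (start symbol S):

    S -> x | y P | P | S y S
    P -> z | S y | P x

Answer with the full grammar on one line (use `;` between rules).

Directly left-recursive nonterminals: S, P.
For S: α = {y S}, β = {x, y P, P}. Rewrite as S → β S' and S' → α S' | ε.
For P: α = {x}, β = {z, S y}. Rewrite as P → β P' and P' → α P' | ε.

S -> x S' | y P S' | P S'; P -> z P' | S y P'; S' -> y S S' | ε; P' -> x P' | ε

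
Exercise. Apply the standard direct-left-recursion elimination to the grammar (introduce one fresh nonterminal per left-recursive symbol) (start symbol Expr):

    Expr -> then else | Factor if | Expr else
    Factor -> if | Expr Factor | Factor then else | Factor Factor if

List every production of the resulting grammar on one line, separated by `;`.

Directly left-recursive nonterminals: Expr, Factor.
For Expr: α = {else}, β = {then else, Factor if}. Rewrite as Expr → β Expr1 and Expr1 → α Expr1 | ε.
For Factor: α = {then else, Factor if}, β = {if, Expr Factor}. Rewrite as Factor → β Factor1 and Factor1 → α Factor1 | ε.

Expr -> then else Expr1 | Factor if Expr1; Factor -> if Factor1 | Expr Factor Factor1; Expr1 -> else Expr1 | ε; Factor1 -> then else Factor1 | Factor if Factor1 | ε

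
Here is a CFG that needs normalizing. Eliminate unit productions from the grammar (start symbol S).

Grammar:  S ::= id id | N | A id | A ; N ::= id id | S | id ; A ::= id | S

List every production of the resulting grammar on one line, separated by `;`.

Unit pairs: A ⇒* {N, S}; N ⇒* {A, S}; S ⇒* {A, N}.
For each unit pair (A, B), copy every non-unit production of B to A, then drop all unit productions.

S ::= id id | A id | id; N ::= id id | A id | id; A ::= id id | A id | id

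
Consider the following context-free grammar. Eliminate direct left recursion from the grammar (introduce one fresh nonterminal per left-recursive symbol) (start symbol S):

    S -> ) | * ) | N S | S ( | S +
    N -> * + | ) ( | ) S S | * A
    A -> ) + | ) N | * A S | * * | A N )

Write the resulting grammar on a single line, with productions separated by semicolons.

S -> ) S' | * ) S' | N S S'; N -> * + | ) ( | ) S S | * A; A -> ) + A' | ) N A' | * A S A' | * * A'; S' -> ( S' | + S' | ε; A' -> N ) A' | ε

S, A are directly left-recursive.
For S: α = {(, +}, β = {), * ), N S}. Rewrite as S → β S' and S' → α S' | ε.
For A: α = {N )}, β = {) +, ) N, * A S, * *}. Rewrite as A → β A' and A' → α A' | ε.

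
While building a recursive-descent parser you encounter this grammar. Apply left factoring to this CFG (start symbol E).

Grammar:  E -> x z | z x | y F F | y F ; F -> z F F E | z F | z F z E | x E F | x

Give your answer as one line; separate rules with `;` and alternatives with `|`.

E has alternatives sharing prefix 'y F': factor to E → y F E' with E' → F | ε.
F has alternatives sharing prefix 'z F': factor to F → z F F' with F' → F E | ε | z E.
F has alternatives sharing prefix 'x': factor to F → x F'' with F'' → E F | ε.

E -> x z | z x | y F E'; F -> z F F' | x F''; E' -> F | ε; F' -> F E | ε | z E; F'' -> E F | ε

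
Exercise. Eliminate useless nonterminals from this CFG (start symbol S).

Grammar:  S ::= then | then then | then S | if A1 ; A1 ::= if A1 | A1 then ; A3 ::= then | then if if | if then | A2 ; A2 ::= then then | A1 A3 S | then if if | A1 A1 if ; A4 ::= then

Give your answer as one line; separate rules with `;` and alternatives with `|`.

Generating nonterminals: {A2, A3, A4, S}.
Reachable from S after that: {S}.
Removed useless symbols: {A1, A2, A3, A4} and every production mentioning them.

S ::= then | then then | then S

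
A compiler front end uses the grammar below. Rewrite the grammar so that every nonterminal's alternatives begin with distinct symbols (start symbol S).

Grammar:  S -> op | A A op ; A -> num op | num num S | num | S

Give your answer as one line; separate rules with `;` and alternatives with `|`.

S -> op | A A op; A -> S | num A'; A' -> op | num S | ε

A has alternatives sharing prefix 'num': factor to A → num A' with A' → op | num S | ε.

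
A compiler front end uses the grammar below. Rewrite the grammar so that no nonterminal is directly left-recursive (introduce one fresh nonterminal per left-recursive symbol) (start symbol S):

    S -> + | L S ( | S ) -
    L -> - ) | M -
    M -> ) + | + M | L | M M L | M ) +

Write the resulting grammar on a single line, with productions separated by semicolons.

S -> + S' | L S ( S'; L -> - ) | M -; M -> ) + M' | + M M' | L M'; S' -> ) - S' | ε; M' -> M L M' | ) + M' | ε

S, M are directly left-recursive.
For S: α = {) -}, β = {+, L S (}. Rewrite as S → β S' and S' → α S' | ε.
For M: α = {M L, ) +}, β = {) +, + M, L}. Rewrite as M → β M' and M' → α M' | ε.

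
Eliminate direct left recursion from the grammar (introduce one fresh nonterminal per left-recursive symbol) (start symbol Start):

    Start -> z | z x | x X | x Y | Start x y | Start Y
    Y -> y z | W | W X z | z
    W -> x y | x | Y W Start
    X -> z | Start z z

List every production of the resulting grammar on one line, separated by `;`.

Left recursion appears on Start.
For Start: α = {x y, Y}, β = {z, z x, x X, x Y}. Rewrite as Start → β Start1 and Start1 → α Start1 | ε.

Start -> z Start1 | z x Start1 | x X Start1 | x Y Start1; Y -> y z | W | W X z | z; W -> x y | x | Y W Start; X -> z | Start z z; Start1 -> x y Start1 | Y Start1 | ε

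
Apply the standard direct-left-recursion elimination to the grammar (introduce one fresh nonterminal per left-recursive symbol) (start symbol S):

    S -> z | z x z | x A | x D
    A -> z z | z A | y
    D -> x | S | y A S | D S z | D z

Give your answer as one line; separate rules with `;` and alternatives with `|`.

Directly left-recursive nonterminal: D.
For D: α = {S z, z}, β = {x, S, y A S}. Rewrite as D → β D' and D' → α D' | ε.

S -> z | z x z | x A | x D; A -> z z | z A | y; D -> x D' | S D' | y A S D'; D' -> S z D' | z D' | ε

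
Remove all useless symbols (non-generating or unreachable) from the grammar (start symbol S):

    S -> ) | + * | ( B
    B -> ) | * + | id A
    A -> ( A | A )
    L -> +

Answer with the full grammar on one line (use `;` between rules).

Generating nonterminals: {B, L, S}.
Reachable from S after that: {B, S}.
Removed useless symbols: {A, L} and every production mentioning them.

S -> ) | + * | ( B; B -> ) | * +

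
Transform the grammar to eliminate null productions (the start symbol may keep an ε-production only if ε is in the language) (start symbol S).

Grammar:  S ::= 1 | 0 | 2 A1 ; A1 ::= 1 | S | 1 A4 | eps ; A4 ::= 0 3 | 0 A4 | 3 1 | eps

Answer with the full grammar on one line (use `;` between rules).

Nullable set = {A1, A4}.
ε ∉ L(G), so no ε-production is kept.
For each production, add variants omitting each subset of nullable occurrences: S → 2 A1 gives 2 A1 | 2. A4 → 0 A4 gives 0 A4 | 0.

S ::= 1 | 0 | 2 A1 | 2; A1 ::= 1 | S | 1 A4; A4 ::= 0 3 | 0 A4 | 0 | 3 1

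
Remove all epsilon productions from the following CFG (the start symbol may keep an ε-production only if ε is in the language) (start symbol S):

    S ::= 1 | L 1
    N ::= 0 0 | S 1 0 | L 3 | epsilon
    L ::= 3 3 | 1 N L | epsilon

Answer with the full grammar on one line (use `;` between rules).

S ::= 1 | L 1; N ::= 0 0 | S 1 0 | L 3 | 3; L ::= 3 3 | 1 N L | 1 N | 1 L | 1

Nullable nonterminals: {L, N}.
ε ∉ L(G), so no ε-production is kept.
Expand every rule over subsets of its nullable positions: N → L 3 gives L 3 | 3. L → 1 N L gives 1 N L | 1 N | 1 L | 1.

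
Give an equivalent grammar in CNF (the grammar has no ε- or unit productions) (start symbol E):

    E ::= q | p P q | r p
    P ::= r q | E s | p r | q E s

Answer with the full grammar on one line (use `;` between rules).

E ::= q | X1 Y1 | X3 X1; P ::= X3 X2 | E X4 | X1 X3 | X2 Y2; X1 ::= p; X2 ::= q; X3 ::= r; X4 ::= s; Y1 ::= P X2; Y2 ::= E X4

Introduce a nonterminal for each terminal appearing in a rule of length ≥ 2: X1 → p, X2 → q, X3 → r, X4 → s.
Binarize each right-hand side of length ≥ 3 by chaining fresh nonterminals (Y1, Y2, …): affected rules were E → X1 P X2; P → X2 E X4.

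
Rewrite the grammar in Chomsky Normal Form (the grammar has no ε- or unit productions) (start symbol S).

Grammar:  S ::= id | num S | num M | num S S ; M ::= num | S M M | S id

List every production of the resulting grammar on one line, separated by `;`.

Introduce a nonterminal for each terminal appearing in a rule of length ≥ 2: X1 → num, X2 → id.
Binarize each right-hand side of length ≥ 3 by chaining fresh nonterminals (Y1, Y2, …): affected rules were S → X1 S S; M → S M M.

S ::= id | X1 S | X1 M | X1 Y1; M ::= num | S Y2 | S X2; X1 ::= num; X2 ::= id; Y1 ::= S S; Y2 ::= M M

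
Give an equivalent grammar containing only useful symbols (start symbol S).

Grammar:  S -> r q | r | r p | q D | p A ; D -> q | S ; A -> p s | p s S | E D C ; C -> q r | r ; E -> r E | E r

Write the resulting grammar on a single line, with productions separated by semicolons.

S -> r q | r | r p | q D | p A; D -> q | S; A -> p s | p s S

Generating nonterminals: {A, C, D, S}.
Reachable from S after that: {A, D, S}.
Removed useless symbols: {C, E} and every production mentioning them.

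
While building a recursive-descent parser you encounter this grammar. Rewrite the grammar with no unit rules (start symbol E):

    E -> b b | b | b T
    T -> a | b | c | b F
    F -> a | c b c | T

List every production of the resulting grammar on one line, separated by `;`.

E -> b b | b | b T; T -> a | b | c | b F; F -> a | c b c | b | c | b F

Unit pairs: F ⇒* {T}.
For each unit pair (A, B), copy every non-unit production of B to A, then drop all unit productions.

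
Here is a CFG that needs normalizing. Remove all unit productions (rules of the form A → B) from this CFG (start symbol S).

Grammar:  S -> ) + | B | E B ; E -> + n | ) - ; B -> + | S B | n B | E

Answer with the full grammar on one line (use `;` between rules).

Unit pairs: B ⇒* {E}; S ⇒* {B, E}.
For every A with A ⇒* B via unit rules, add B's non-unit alternatives to A; then delete every rule of the form X → Y.

S -> + | S B | n B | + n | ) - | ) + | E B; E -> + n | ) -; B -> + | S B | n B | + n | ) -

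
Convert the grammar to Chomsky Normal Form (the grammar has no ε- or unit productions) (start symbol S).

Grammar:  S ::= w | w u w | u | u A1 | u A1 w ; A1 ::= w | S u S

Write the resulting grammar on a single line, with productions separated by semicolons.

S ::= w | X1 Y1 | u | X2 A1 | X2 Y2; A1 ::= w | S Y3; X1 ::= w; X2 ::= u; Y1 ::= X2 X1; Y2 ::= A1 X1; Y3 ::= X2 S

Introduce a nonterminal for each terminal appearing in a rule of length ≥ 2: X1 → w, X2 → u.
Binarize each right-hand side of length ≥ 3 by chaining fresh nonterminals (Y1, Y2, …): affected rules were S → X1 X2 X1; S → X2 A1 X1; A1 → S X2 S.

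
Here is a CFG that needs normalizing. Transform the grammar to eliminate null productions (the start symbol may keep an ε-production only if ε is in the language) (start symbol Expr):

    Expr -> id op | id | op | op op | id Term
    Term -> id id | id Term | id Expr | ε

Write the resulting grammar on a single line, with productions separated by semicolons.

Expr -> id op | id | op | op op | id Term; Term -> id id | id Term | id | id Expr

Nullable set = {Term}.
ε ∉ L(G), so no ε-production is kept.
For each production, add variants omitting each subset of nullable occurrences: Term → id Term gives id Term | id.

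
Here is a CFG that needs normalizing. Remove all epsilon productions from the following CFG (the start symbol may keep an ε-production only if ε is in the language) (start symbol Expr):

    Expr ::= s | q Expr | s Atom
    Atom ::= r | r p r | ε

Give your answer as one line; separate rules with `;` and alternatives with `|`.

Nullable set = {Atom}.
ε ∉ L(G), so no ε-production is kept.

Expr ::= s | q Expr | s Atom; Atom ::= r | r p r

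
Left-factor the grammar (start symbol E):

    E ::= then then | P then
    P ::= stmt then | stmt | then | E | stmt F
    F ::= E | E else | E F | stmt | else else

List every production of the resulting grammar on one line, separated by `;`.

E ::= then then | P then; P ::= then | E | stmt P'; F ::= stmt | else else | E F'; P' ::= then | ε | F; F' ::= ε | else | F

P has alternatives sharing prefix 'stmt': factor to P → stmt P' with P' → then | ε | F.
F has alternatives sharing prefix 'E': factor to F → E F' with F' → ε | else | F.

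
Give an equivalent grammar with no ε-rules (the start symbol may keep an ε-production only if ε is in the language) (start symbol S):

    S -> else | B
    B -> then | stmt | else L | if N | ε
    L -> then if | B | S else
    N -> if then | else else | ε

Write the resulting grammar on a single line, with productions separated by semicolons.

S -> else | B | ε; B -> then | stmt | else L | else | if N | if; L -> then if | B | S else | else; N -> if then | else else

The nullable symbols are {B, L, N, S}.
ε ∈ L(G) since S is nullable, so keep S → ε.
For each production, add variants omitting each subset of nullable occurrences: B → else L gives else L | else. B → if N gives if N | if. L → S else gives S else | else.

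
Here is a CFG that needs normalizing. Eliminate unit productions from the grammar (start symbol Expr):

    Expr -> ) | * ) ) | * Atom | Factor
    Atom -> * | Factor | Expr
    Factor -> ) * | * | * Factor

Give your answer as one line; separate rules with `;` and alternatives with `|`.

Expr -> ) * | * | * Factor | ) | * ) ) | * Atom; Atom -> * | ) * | * Factor | ) | * ) ) | * Atom; Factor -> ) * | * | * Factor

Unit pairs: Atom ⇒* {Expr, Factor}; Expr ⇒* {Factor}.
For each unit pair (A, B), copy every non-unit production of B to A, then drop all unit productions.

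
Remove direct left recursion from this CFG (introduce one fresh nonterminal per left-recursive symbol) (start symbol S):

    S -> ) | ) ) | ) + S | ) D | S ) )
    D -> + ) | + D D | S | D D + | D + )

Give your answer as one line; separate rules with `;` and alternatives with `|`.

S -> ) S' | ) ) S' | ) + S S' | ) D S'; D -> + ) D' | + D D D' | S D'; S' -> ) ) S' | ε; D' -> D + D' | + ) D' | ε

Left recursion appears on S, D.
For S: α = {) )}, β = {), ) ), ) + S, ) D}. Rewrite as S → β S' and S' → α S' | ε.
For D: α = {D +, + )}, β = {+ ), + D D, S}. Rewrite as D → β D' and D' → α D' | ε.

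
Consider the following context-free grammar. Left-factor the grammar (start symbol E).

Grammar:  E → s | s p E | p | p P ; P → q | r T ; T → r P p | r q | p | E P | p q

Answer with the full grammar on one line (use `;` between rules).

E has alternatives sharing prefix 's': factor to E → s E' with E' → ε | p E.
E has alternatives sharing prefix 'p': factor to E → p E'' with E'' → ε | P.
T has alternatives sharing prefix 'r': factor to T → r T' with T' → P p | q.
T has alternatives sharing prefix 'p': factor to T → p T'' with T'' → ε | q.

E → s E' | p E''; P → q | r T; T → E P | r T' | p T''; E' → ε | p E; E'' → ε | P; T' → P p | q; T'' → ε | q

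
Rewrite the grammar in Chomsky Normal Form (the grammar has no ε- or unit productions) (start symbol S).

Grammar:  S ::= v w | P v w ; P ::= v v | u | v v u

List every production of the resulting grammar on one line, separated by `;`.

S ::= X1 X2 | P Y1; P ::= X1 X1 | u | X1 Y2; X1 ::= v; X2 ::= w; X3 ::= u; Y1 ::= X1 X2; Y2 ::= X1 X3

Introduce a nonterminal for each terminal appearing in a rule of length ≥ 2: X1 → v, X2 → w, X3 → u.
Binarize each right-hand side of length ≥ 3 by chaining fresh nonterminals (Y1, Y2, …): affected rules were S → P X1 X2; P → X1 X1 X3.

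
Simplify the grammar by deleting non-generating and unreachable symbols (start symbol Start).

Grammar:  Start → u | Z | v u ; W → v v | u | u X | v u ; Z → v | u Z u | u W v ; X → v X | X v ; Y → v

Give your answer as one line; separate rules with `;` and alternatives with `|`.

Start → u | Z | v u; W → v v | u | v u; Z → v | u Z u | u W v

Generating nonterminals: {Start, W, Y, Z}.
Reachable from Start after that: {Start, W, Z}.
Removed useless symbols: {X, Y} and every production mentioning them.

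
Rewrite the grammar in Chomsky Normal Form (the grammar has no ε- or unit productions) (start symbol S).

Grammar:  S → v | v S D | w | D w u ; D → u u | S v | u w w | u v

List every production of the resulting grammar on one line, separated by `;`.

S → v | X1 Y1 | w | D Y2; D → X3 X3 | S X1 | X3 Y3 | X3 X1; X1 → v; X2 → w; X3 → u; Y1 → S D; Y2 → X2 X3; Y3 → X2 X2

Introduce a nonterminal for each terminal appearing in a rule of length ≥ 2: X1 → v, X2 → w, X3 → u.
Binarize each right-hand side of length ≥ 3 by chaining fresh nonterminals (Y1, Y2, …): affected rules were S → X1 S D; S → D X2 X3; D → X3 X2 X2.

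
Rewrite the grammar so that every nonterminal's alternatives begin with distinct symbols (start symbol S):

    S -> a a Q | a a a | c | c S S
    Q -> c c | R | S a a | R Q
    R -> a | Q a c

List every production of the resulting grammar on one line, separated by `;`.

S has alternatives sharing prefix 'a a': factor to S → a a S' with S' → Q | a.
S has alternatives sharing prefix 'c': factor to S → c S'' with S'' → ε | S S.
Q has alternatives sharing prefix 'R': factor to Q → R Q' with Q' → ε | Q.

S -> a a S' | c S''; Q -> c c | S a a | R Q'; R -> a | Q a c; S' -> Q | a; S'' -> ε | S S; Q' -> ε | Q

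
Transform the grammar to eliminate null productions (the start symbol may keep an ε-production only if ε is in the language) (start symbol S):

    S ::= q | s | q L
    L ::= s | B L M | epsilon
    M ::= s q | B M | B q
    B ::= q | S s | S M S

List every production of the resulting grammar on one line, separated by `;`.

S ::= q | s | q L; L ::= s | B L M | B M; M ::= s q | B M | B q; B ::= q | S s | S M S

The nullable symbols are {L}.
ε ∉ L(G), so no ε-production is kept.
Add the nullable-subset variants: L → B L M gives B L M | B M.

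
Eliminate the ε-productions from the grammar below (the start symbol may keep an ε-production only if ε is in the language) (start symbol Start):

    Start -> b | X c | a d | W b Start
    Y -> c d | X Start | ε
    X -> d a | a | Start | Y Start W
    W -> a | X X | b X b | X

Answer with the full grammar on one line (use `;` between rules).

Start -> b | X c | a d | W b Start; Y -> c d | X Start; X -> d a | a | Start | Y Start W | Start W; W -> a | X X | b X b | X

The nullable symbols are {Y}.
ε ∉ L(G), so no ε-production is kept.
Add the nullable-subset variants: X → Y Start W gives Y Start W | Start W.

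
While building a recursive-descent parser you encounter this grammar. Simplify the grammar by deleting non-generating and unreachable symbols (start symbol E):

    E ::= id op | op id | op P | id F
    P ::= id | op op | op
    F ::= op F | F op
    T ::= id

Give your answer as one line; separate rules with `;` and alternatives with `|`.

E ::= id op | op id | op P; P ::= id | op op | op

Generating nonterminals: {E, P, T}.
Reachable from E after that: {E, P}.
Removed useless symbols: {F, T} and every production mentioning them.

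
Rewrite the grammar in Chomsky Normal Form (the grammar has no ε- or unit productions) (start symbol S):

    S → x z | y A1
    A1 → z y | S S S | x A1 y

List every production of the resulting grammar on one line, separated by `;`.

S → X1 X2 | X3 A1; A1 → X2 X3 | S Y1 | X1 Y2; X1 → x; X2 → z; X3 → y; Y1 → S S; Y2 → A1 X3

Introduce a nonterminal for each terminal appearing in a rule of length ≥ 2: X1 → x, X2 → z, X3 → y.
Binarize each right-hand side of length ≥ 3 by chaining fresh nonterminals (Y1, Y2, …): affected rules were A1 → S S S; A1 → X1 A1 X3.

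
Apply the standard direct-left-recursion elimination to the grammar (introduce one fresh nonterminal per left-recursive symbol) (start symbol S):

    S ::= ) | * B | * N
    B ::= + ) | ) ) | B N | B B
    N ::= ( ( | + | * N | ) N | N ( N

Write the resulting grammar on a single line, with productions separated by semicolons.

S ::= ) | * B | * N; B ::= + ) B' | ) ) B'; N ::= ( ( N' | + N' | * N N' | ) N N'; B' ::= N B' | B B' | ε; N' ::= ( N N' | ε

Directly left-recursive nonterminals: B, N.
For B: α = {N, B}, β = {+ ), ) )}. Rewrite as B → β B' and B' → α B' | ε.
For N: α = {( N}, β = {( (, +, * N, ) N}. Rewrite as N → β N' and N' → α N' | ε.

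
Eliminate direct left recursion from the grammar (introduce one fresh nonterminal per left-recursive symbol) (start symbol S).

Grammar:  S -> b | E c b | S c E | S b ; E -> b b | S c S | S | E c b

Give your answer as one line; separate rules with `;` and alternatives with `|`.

S, E are directly left-recursive.
For S: α = {c E, b}, β = {b, E c b}. Rewrite as S → β S' and S' → α S' | ε.
For E: α = {c b}, β = {b b, S c S, S}. Rewrite as E → β E' and E' → α E' | ε.

S -> b S' | E c b S'; E -> b b E' | S c S E' | S E'; S' -> c E S' | b S' | ε; E' -> c b E' | ε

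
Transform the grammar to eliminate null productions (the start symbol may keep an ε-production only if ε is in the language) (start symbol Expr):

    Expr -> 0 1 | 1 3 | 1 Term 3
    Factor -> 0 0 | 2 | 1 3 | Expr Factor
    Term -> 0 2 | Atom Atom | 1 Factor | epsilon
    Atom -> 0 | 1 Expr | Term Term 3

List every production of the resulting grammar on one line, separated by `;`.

Nullable set = {Term}.
ε ∉ L(G), so no ε-production is kept.
For each production, add variants omitting each subset of nullable occurrences: Atom → Term Term 3 gives Term Term 3 | Term 3 | 3.

Expr -> 0 1 | 1 3 | 1 Term 3; Factor -> 0 0 | 2 | 1 3 | Expr Factor; Term -> 0 2 | Atom Atom | 1 Factor; Atom -> 0 | 1 Expr | Term Term 3 | Term 3 | 3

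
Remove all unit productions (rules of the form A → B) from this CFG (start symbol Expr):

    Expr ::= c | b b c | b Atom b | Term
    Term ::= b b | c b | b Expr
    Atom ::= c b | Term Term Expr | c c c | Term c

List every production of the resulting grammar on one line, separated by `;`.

Unit pairs: Expr ⇒* {Term}.
For every A with A ⇒* B via unit rules, add B's non-unit alternatives to A; then delete every rule of the form X → Y.

Expr ::= b b | c b | b Expr | c | b b c | b Atom b; Term ::= b b | c b | b Expr; Atom ::= c b | Term Term Expr | c c c | Term c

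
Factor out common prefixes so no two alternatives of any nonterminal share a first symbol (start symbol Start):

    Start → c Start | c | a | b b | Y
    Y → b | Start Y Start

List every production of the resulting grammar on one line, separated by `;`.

Start has alternatives sharing prefix 'c': factor to Start → c Start1 with Start1 → Start | ε.

Start → a | b b | Y | c Start1; Y → b | Start Y Start; Start1 → Start | ε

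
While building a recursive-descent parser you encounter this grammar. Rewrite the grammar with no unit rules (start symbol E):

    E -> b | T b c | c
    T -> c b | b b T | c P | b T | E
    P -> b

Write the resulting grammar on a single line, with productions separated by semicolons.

E -> b | T b c | c; T -> b | T b c | c | c b | b b T | c P | b T; P -> b

Unit pairs: T ⇒* {E}.
For every A with A ⇒* B via unit rules, add B's non-unit alternatives to A; then delete every rule of the form X → Y.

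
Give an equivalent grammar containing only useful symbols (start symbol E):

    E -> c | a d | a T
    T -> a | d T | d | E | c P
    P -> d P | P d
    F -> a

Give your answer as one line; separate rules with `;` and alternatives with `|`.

E -> c | a d | a T; T -> a | d T | d | E

Generating nonterminals: {E, F, T}.
Reachable from E after that: {E, T}.
Removed useless symbols: {F, P} and every production mentioning them.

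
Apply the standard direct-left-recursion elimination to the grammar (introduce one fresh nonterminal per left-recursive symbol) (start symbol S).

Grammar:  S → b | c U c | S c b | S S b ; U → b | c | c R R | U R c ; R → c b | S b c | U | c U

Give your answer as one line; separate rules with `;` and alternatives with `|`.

Directly left-recursive nonterminals: S, U.
For S: α = {c b, S b}, β = {b, c U c}. Rewrite as S → β S' and S' → α S' | ε.
For U: α = {R c}, β = {b, c, c R R}. Rewrite as U → β U' and U' → α U' | ε.

S → b S' | c U c S'; U → b U' | c U' | c R R U'; R → c b | S b c | U | c U; S' → c b S' | S b S' | ε; U' → R c U' | ε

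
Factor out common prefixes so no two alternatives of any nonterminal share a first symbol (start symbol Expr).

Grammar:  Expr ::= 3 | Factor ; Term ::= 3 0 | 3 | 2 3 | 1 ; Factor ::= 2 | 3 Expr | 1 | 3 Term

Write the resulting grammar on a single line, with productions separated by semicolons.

Expr ::= 3 | Factor; Term ::= 2 3 | 1 | 3 Term1; Factor ::= 2 | 1 | 3 Factor1; Term1 ::= 0 | ε; Factor1 ::= Expr | Term

Term has alternatives sharing prefix '3': factor to Term → 3 Term1 with Term1 → 0 | ε.
Factor has alternatives sharing prefix '3': factor to Factor → 3 Factor1 with Factor1 → Expr | Term.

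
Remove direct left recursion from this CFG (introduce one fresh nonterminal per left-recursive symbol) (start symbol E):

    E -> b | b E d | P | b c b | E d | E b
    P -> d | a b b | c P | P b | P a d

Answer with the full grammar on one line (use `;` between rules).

E -> b E' | b E d E' | P E' | b c b E'; P -> d P' | a b b P' | c P P'; E' -> d E' | b E' | epsilon; P' -> b P' | a d P' | epsilon

Directly left-recursive nonterminals: E, P.
For E: α = {d, b}, β = {b, b E d, P, b c b}. Rewrite as E → β E' and E' → α E' | ε.
For P: α = {b, a d}, β = {d, a b b, c P}. Rewrite as P → β P' and P' → α P' | ε.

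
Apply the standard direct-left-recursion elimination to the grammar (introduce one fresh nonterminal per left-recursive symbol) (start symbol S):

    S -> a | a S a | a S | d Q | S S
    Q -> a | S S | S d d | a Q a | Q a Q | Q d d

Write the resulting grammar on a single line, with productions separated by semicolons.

Left recursion appears on S, Q.
For S: α = {S}, β = {a, a S a, a S, d Q}. Rewrite as S → β S' and S' → α S' | ε.
For Q: α = {a Q, d d}, β = {a, S S, S d d, a Q a}. Rewrite as Q → β Q' and Q' → α Q' | ε.

S -> a S' | a S a S' | a S S' | d Q S'; Q -> a Q' | S S Q' | S d d Q' | a Q a Q'; S' -> S S' | ε; Q' -> a Q Q' | d d Q' | ε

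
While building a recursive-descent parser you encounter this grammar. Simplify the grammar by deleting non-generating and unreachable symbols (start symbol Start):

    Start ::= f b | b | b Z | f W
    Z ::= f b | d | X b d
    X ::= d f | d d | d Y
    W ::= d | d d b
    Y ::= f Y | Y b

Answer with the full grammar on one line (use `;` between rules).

Start ::= f b | b | b Z | f W; Z ::= f b | d | X b d; X ::= d f | d d; W ::= d | d d b

Generating nonterminals: {Start, W, X, Z}.
Reachable from Start after that: {Start, W, X, Z}.
Removed useless symbols: {Y} and every production mentioning them.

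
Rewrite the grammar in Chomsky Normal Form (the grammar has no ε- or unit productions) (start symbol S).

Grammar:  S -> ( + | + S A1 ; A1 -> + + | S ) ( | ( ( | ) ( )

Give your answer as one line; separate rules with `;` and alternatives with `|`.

Introduce a nonterminal for each terminal appearing in a rule of length ≥ 2: X1 → (, X2 → +, X3 → ).
Binarize each right-hand side of length ≥ 3 by chaining fresh nonterminals (Y1, Y2, …): affected rules were S → X2 S A1; A1 → S X3 X1; A1 → X3 X1 X3.

S -> X1 X2 | X2 Y1; A1 -> X2 X2 | S Y2 | X1 X1 | X3 Y3; X1 -> (; X2 -> +; X3 -> ); Y1 -> S A1; Y2 -> X3 X1; Y3 -> X1 X3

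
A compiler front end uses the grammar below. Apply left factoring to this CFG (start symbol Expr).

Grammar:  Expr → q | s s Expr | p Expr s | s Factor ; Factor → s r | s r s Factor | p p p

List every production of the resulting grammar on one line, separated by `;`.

Expr has alternatives sharing prefix 's': factor to Expr → s Expr1 with Expr1 → s Expr | Factor.
Factor has alternatives sharing prefix 's r': factor to Factor → s r Factor1 with Factor1 → ε | s Factor.

Expr → q | p Expr s | s Expr1; Factor → p p p | s r Factor1; Expr1 → s Expr | Factor; Factor1 → ε | s Factor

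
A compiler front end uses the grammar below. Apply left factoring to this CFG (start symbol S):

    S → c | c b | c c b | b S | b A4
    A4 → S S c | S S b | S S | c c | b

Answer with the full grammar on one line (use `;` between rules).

S → c S' | b S''; A4 → c c | b | S S A4'; S' → eps | b | c b; S'' → S | A4; A4' → c | b | eps

S has alternatives sharing prefix 'c': factor to S → c S' with S' → ε | b | c b.
S has alternatives sharing prefix 'b': factor to S → b S'' with S'' → S | A4.
A4 has alternatives sharing prefix 'S S': factor to A4 → S S A4' with A4' → c | b | ε.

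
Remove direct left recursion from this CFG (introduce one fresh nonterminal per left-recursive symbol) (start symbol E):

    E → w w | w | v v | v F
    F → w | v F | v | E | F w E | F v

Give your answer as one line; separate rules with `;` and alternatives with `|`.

E → w w | w | v v | v F; F → w F' | v F F' | v F' | E F'; F' → w E F' | v F' | ε

F is directly left-recursive.
For F: α = {w E, v}, β = {w, v F, v, E}. Rewrite as F → β F' and F' → α F' | ε.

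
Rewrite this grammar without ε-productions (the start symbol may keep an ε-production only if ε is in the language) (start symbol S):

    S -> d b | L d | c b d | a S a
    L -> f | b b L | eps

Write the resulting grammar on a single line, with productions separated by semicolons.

Nullable nonterminals: {L}.
ε ∉ L(G), so no ε-production is kept.
For each production, add variants omitting each subset of nullable occurrences: S → L d gives L d | d. L → b b L gives b b L | b b.

S -> d b | L d | d | c b d | a S a; L -> f | b b L | b b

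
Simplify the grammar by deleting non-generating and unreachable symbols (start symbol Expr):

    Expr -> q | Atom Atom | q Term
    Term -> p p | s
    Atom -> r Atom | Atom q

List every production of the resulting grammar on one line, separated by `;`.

Generating nonterminals: {Expr, Term}.
Reachable from Expr after that: {Expr, Term}.
Removed useless symbols: {Atom} and every production mentioning them.

Expr -> q | q Term; Term -> p p | s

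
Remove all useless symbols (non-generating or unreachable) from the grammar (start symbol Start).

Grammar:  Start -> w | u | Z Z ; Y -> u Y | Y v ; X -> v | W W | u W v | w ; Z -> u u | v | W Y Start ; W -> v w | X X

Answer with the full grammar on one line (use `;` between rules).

Start -> w | u | Z Z; Z -> u u | v

Generating nonterminals: {Start, W, X, Z}.
Reachable from Start after that: {Start, Z}.
Removed useless symbols: {W, X, Y} and every production mentioning them.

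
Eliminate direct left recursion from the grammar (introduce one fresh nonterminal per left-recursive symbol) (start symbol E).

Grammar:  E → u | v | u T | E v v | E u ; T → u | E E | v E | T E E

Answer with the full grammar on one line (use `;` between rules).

E → u E' | v E' | u T E'; T → u T' | E E T' | v E T'; E' → v v E' | u E' | ε; T' → E E T' | ε

Left recursion appears on E, T.
For E: α = {v v, u}, β = {u, v, u T}. Rewrite as E → β E' and E' → α E' | ε.
For T: α = {E E}, β = {u, E E, v E}. Rewrite as T → β T' and T' → α T' | ε.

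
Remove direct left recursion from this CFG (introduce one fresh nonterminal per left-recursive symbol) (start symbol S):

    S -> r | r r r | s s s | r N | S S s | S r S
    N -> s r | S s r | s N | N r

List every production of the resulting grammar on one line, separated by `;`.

S, N are directly left-recursive.
For S: α = {S s, r S}, β = {r, r r r, s s s, r N}. Rewrite as S → β S' and S' → α S' | ε.
For N: α = {r}, β = {s r, S s r, s N}. Rewrite as N → β N' and N' → α N' | ε.

S -> r S' | r r r S' | s s s S' | r N S'; N -> s r N' | S s r N' | s N N'; S' -> S s S' | r S S' | ε; N' -> r N' | ε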